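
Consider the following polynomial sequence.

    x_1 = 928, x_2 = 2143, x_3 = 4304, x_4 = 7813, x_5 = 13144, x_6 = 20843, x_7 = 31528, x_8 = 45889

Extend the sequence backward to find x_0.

D1: 1215  2161  3509  5331  7699  10685  14361
D2: 946  1348  1822  2368  2986  3676
D3: 402  474  546  618  690
D4: 72  72  72  72
The fourth differences are constant at 72.
Work back: 402 − 72 = 330;  946 − 330 = 616;  1215 − 616 = 599;  928 − 599 = 329

329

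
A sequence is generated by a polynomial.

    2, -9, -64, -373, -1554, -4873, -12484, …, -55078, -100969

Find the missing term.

-27669

Using the first 7 terms:
-11, -55, -309, -1181, -3319, -7611
-44, -254, -872, -2138, -4292
-210, -618, -1266, -2154
-408, -648, -888
-240, -240
Constant fifth difference = -240.
Extend forward: -888 − 240 = -1128;  -2154 − 1128 = -3282;  -4292 − 3282 = -7574;  -7611 − 7574 = -15185;  -12484 − 15185 = -27669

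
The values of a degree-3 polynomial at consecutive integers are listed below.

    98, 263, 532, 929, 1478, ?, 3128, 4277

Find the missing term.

2203

Using the first 5 terms:
D1: 165  269  397  549
D2: 104  128  152
D3: 24  24
Constant third difference = 24.
Extend forward: 152 + 24 = 176;  549 + 176 = 725;  1478 + 725 = 2203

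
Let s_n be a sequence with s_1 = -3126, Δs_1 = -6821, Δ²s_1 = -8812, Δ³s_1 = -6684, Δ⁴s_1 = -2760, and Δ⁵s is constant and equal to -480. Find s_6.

-206471

Build the table forward from the leading diagonal:
Fifth differences: -480  -480  -480  -480  -480  -480
Fourth differences: -2760  -3240  -3720  -4200  -4680  -5160
Third differences: -6684  -9444  -12684  -16404  -20604  -25284
Second differences: -8812  -15496  -24940  -37624  -54028  -74632
First differences: -6821  -15633  -31129  -56069  -93693  -147721
s: -3126  -9947  -25580  -56709  -112778  -206471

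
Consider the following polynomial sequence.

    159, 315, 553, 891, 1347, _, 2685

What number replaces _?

Using the first 5 terms:
D1: 156  238  338  456
D2: 82  100  118
D3: 18  18
Constant third difference = 18.
Extend forward: 118 + 18 = 136;  456 + 136 = 592;  1347 + 592 = 1939

1939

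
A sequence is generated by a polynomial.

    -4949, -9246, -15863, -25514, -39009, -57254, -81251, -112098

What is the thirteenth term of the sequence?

-414233

D1: -4297, -6617, -9651, -13495, -18245, -23997, -30847
D2: -2320, -3034, -3844, -4750, -5752, -6850
D3: -714, -810, -906, -1002, -1098
D4: -96, -96, -96, -96
The fourth differences are constant (-96).
-1098 − 96 = -1194;  -6850 − 1194 = -8044;  -30847 − 8044 = -38891;  -112098 − 38891 = -150989
-1194 − 96 = -1290;  -8044 − 1290 = -9334;  -38891 − 9334 = -48225;  -150989 − 48225 = -199214
-1290 − 96 = -1386;  -9334 − 1386 = -10720;  -48225 − 10720 = -58945;  -199214 − 58945 = -258159
-1386 − 96 = -1482;  -10720 − 1482 = -12202;  -58945 − 12202 = -71147;  -258159 − 71147 = -329306
-1482 − 96 = -1578;  -12202 − 1578 = -13780;  -71147 − 13780 = -84927;  -329306 − 84927 = -414233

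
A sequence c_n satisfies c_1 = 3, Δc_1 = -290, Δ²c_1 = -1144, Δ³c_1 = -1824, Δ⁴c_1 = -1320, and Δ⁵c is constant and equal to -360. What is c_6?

Build the table forward from the leading diagonal:
Δ⁵: -360, -360, -360, -360, -360, -360
Δ⁴: -1320, -1680, -2040, -2400, -2760, -3120
Δ³: -1824, -3144, -4824, -6864, -9264, -12024
Δ²: -1144, -2968, -6112, -10936, -17800, -27064
Δ: -290, -1434, -4402, -10514, -21450, -39250
c: 3, -287, -1721, -6123, -16637, -38087

-38087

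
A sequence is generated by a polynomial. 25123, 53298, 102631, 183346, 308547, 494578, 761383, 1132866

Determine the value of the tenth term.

D1: 28175  49333  80715  125201  186031  266805  371483
D2: 21158  31382  44486  60830  80774  104678
D3: 10224  13104  16344  19944  23904
D4: 2880  3240  3600  3960
D5: 360  360  360
Constant fifth difference = 360, so extend:
3960 + 360 = 4320;  23904 + 4320 = 28224;  104678 + 28224 = 132902;  371483 + 132902 = 504385;  1132866 + 504385 = 1637251
4320 + 360 = 4680;  28224 + 4680 = 32904;  132902 + 32904 = 165806;  504385 + 165806 = 670191;  1637251 + 670191 = 2307442

2307442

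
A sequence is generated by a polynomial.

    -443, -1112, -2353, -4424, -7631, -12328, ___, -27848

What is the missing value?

-18917

Using the first 6 terms:
Δ: -669, -1241, -2071, -3207, -4697
Δ²: -572, -830, -1136, -1490
Δ³: -258, -306, -354
Δ⁴: -48, -48
Constant fourth difference = -48.
Extend forward: -354 − 48 = -402;  -1490 − 402 = -1892;  -4697 − 1892 = -6589;  -12328 − 6589 = -18917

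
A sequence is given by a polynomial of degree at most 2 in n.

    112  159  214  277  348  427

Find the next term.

First differences: 47 , 55 , 63 , 71 , 79
Second differences: 8 , 8 , 8 , 8
Constant second difference = 8, so extend:
79 + 8 = 87;  427 + 87 = 514

514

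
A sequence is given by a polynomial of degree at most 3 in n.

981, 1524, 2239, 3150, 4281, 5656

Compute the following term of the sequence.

D1: 543, 715, 911, 1131, 1375
D2: 172, 196, 220, 244
D3: 24, 24, 24
Constant third difference = 24, so extend:
244 + 24 = 268;  1375 + 268 = 1643;  5656 + 1643 = 7299

7299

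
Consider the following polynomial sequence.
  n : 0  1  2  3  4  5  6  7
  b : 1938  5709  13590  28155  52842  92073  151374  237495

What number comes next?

358530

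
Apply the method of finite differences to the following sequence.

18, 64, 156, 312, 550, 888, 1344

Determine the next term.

D1: 46, 92, 156, 238, 338, 456
D2: 46, 64, 82, 100, 118
D3: 18, 18, 18, 18
Third differences constant at 18.
118 + 18 = 136;  456 + 136 = 592;  1344 + 592 = 1936

1936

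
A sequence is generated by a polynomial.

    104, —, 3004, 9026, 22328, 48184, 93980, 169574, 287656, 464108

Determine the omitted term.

Using the last 8 terms:
First differences: 6022  13302  25856  45796  75594  118082  176452
Second differences: 7280  12554  19940  29798  42488  58370
Third differences: 5274  7386  9858  12690  15882
Fourth differences: 2112  2472  2832  3192
Fifth differences: 360  360  360
Constant fifth difference = 360.
Extend backward: 2112 − 360 = 1752;  5274 − 1752 = 3522;  7280 − 3522 = 3758;  6022 − 3758 = 2264;  3004 − 2264 = 740

740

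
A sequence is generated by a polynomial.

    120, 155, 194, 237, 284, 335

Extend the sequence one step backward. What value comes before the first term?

Δ: 35, 39, 43, 47, 51
Δ²: 4, 4, 4, 4
The second differences are constant at 4.
Work back: 35 − 4 = 31;  120 − 31 = 89

89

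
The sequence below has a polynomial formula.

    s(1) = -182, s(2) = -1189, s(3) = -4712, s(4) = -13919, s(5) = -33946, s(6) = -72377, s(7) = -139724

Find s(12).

D1: -1007, -3523, -9207, -20027, -38431, -67347
D2: -2516, -5684, -10820, -18404, -28916
D3: -3168, -5136, -7584, -10512
D4: -1968, -2448, -2928
D5: -480, -480
The fifth differences are constant (-480).
-2928 − 480 = -3408;  -10512 − 3408 = -13920;  -28916 − 13920 = -42836;  -67347 − 42836 = -110183;  -139724 − 110183 = -249907
-3408 − 480 = -3888;  -13920 − 3888 = -17808;  -42836 − 17808 = -60644;  -110183 − 60644 = -170827;  -249907 − 170827 = -420734
-3888 − 480 = -4368;  -17808 − 4368 = -22176;  -60644 − 22176 = -82820;  -170827 − 82820 = -253647;  -420734 − 253647 = -674381
-4368 − 480 = -4848;  -22176 − 4848 = -27024;  -82820 − 27024 = -109844;  -253647 − 109844 = -363491;  -674381 − 363491 = -1037872
-4848 − 480 = -5328;  -27024 − 5328 = -32352;  -109844 − 32352 = -142196;  -363491 − 142196 = -505687;  -1037872 − 505687 = -1543559

-1543559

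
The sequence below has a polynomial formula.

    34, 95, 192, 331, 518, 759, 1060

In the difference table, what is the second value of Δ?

97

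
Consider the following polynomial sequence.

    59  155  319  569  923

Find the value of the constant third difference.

18

First differences: 96, 164, 250, 354
Second differences: 68, 86, 104
Third differences: 18, 18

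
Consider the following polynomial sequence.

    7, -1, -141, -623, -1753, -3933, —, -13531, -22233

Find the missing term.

Using the first 6 terms:
Δ: -8, -140, -482, -1130, -2180
Δ²: -132, -342, -648, -1050
Δ³: -210, -306, -402
Δ⁴: -96, -96
Constant fourth difference = -96.
Extend forward: -402 − 96 = -498;  -1050 − 498 = -1548;  -2180 − 1548 = -3728;  -3933 − 3728 = -7661

-7661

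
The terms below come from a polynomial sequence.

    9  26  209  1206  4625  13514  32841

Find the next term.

69974

Δ: 17  183  997  3419  8889  19327
Δ²: 166  814  2422  5470  10438
Δ³: 648  1608  3048  4968
Δ⁴: 960  1440  1920
Δ⁵: 480  480
The fifth differences are constant (480).
1920 + 480 = 2400;  4968 + 2400 = 7368;  10438 + 7368 = 17806;  19327 + 17806 = 37133;  32841 + 37133 = 69974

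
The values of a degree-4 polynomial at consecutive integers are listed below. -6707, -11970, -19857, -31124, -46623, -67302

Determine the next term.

-94205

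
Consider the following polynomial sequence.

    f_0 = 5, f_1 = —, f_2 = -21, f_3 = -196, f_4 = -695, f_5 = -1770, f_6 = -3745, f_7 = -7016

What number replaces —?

Using the last 6 terms:
Δ: -175  -499  -1075  -1975  -3271
Δ²: -324  -576  -900  -1296
Δ³: -252  -324  -396
Δ⁴: -72  -72
Constant fourth difference = -72.
Extend backward: -252 + 72 = -180;  -324 + 180 = -144;  -175 + 144 = -31;  -21 + 31 = 10

10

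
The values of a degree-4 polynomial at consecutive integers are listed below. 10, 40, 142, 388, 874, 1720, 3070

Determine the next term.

5092

30, 102, 246, 486, 846, 1350
72, 144, 240, 360, 504
72, 96, 120, 144
24, 24, 24
Constant fourth difference = 24, so extend:
144 + 24 = 168;  504 + 168 = 672;  1350 + 672 = 2022;  3070 + 2022 = 5092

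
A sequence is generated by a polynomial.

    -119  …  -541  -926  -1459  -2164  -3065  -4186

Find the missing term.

-280

Using the last 6 terms:
Δ: -385  -533  -705  -901  -1121
Δ²: -148  -172  -196  -220
Δ³: -24  -24  -24
Constant third difference = -24.
Extend backward: -148 + 24 = -124;  -385 + 124 = -261;  -541 + 261 = -280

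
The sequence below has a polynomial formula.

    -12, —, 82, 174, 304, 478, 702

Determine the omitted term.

22

Using the last 5 terms:
First differences: 92, 130, 174, 224
Second differences: 38, 44, 50
Third differences: 6, 6
Constant third difference = 6.
Extend backward: 38 − 6 = 32;  92 − 32 = 60;  82 − 60 = 22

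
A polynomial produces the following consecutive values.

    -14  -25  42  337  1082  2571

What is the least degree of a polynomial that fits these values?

Δ: -11, 67, 295, 745, 1489
Δ²: 78, 228, 450, 744
Δ³: 150, 222, 294
Δ⁴: 72, 72
The fourth differences are constant, so the polynomial has degree 4.

4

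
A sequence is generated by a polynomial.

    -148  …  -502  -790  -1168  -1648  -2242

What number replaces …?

-292

Using the last 5 terms:
Δ: -288  -378  -480  -594
Δ²: -90  -102  -114
Δ³: -12  -12
Constant third difference = -12.
Extend backward: -90 + 12 = -78;  -288 + 78 = -210;  -502 + 210 = -292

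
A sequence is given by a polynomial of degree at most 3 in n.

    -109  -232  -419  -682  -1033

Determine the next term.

-1484

D1: -123, -187, -263, -351
D2: -64, -76, -88
D3: -12, -12
Third differences constant at -12.
-88 − 12 = -100;  -351 − 100 = -451;  -1033 − 451 = -1484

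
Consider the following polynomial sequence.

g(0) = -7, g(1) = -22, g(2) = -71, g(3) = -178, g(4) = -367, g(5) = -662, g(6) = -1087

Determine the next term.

Δ: -15, -49, -107, -189, -295, -425
Δ²: -34, -58, -82, -106, -130
Δ³: -24, -24, -24, -24
Constant third difference = -24, so extend:
-130 − 24 = -154;  -425 − 154 = -579;  -1087 − 579 = -1666

-1666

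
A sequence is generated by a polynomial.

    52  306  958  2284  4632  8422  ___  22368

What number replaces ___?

14146

Using the first 6 terms:
First differences: 254  652  1326  2348  3790
Second differences: 398  674  1022  1442
Third differences: 276  348  420
Fourth differences: 72  72
Constant fourth difference = 72.
Extend forward: 420 + 72 = 492;  1442 + 492 = 1934;  3790 + 1934 = 5724;  8422 + 5724 = 14146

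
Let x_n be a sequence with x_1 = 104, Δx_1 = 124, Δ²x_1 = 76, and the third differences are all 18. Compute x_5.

1128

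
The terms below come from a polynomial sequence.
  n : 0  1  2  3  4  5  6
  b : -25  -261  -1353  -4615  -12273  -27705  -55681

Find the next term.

-102603

D1: -236  -1092  -3262  -7658  -15432  -27976
D2: -856  -2170  -4396  -7774  -12544
D3: -1314  -2226  -3378  -4770
D4: -912  -1152  -1392
D5: -240  -240
The fifth differences are constant (-240).
-1392 − 240 = -1632;  -4770 − 1632 = -6402;  -12544 − 6402 = -18946;  -27976 − 18946 = -46922;  -55681 − 46922 = -102603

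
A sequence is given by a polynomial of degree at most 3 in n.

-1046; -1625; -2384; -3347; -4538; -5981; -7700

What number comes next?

D1: -579  -759  -963  -1191  -1443  -1719
D2: -180  -204  -228  -252  -276
D3: -24  -24  -24  -24
The third differences are constant (-24).
-276 − 24 = -300;  -1719 − 300 = -2019;  -7700 − 2019 = -9719

-9719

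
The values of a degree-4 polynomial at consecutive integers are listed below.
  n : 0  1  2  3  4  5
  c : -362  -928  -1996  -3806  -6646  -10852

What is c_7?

D1: -566, -1068, -1810, -2840, -4206
D2: -502, -742, -1030, -1366
D3: -240, -288, -336
D4: -48, -48
Constant fourth difference = -48, so extend:
-336 − 48 = -384;  -1366 − 384 = -1750;  -4206 − 1750 = -5956;  -10852 − 5956 = -16808
-384 − 48 = -432;  -1750 − 432 = -2182;  -5956 − 2182 = -8138;  -16808 − 8138 = -24946

-24946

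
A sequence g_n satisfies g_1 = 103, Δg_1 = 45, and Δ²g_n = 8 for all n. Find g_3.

201

Build the table forward from the leading diagonal:
Second differences: 8, 8, 8
First differences: 45, 53, 61
g: 103, 148, 201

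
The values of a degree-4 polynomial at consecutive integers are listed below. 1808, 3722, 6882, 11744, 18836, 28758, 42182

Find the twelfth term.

Δ: 1914 , 3160 , 4862 , 7092 , 9922 , 13424
Δ²: 1246 , 1702 , 2230 , 2830 , 3502
Δ³: 456 , 528 , 600 , 672
Δ⁴: 72 , 72 , 72
Constant fourth difference = 72, so extend:
672 + 72 = 744;  3502 + 744 = 4246;  13424 + 4246 = 17670;  42182 + 17670 = 59852
744 + 72 = 816;  4246 + 816 = 5062;  17670 + 5062 = 22732;  59852 + 22732 = 82584
816 + 72 = 888;  5062 + 888 = 5950;  22732 + 5950 = 28682;  82584 + 28682 = 111266
888 + 72 = 960;  5950 + 960 = 6910;  28682 + 6910 = 35592;  111266 + 35592 = 146858
960 + 72 = 1032;  6910 + 1032 = 7942;  35592 + 7942 = 43534;  146858 + 43534 = 190392

190392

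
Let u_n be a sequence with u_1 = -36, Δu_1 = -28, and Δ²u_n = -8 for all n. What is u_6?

Build the table forward from the leading diagonal:
D2: -8  -8  -8  -8  -8  -8
D1: -28  -36  -44  -52  -60  -68
u: -36  -64  -100  -144  -196  -256

-256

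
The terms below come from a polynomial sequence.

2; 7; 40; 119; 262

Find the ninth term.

1834

5  33  79  143
28  46  64
18  18
The third differences are constant (18).
64 + 18 = 82;  143 + 82 = 225;  262 + 225 = 487
82 + 18 = 100;  225 + 100 = 325;  487 + 325 = 812
100 + 18 = 118;  325 + 118 = 443;  812 + 443 = 1255
118 + 18 = 136;  443 + 136 = 579;  1255 + 579 = 1834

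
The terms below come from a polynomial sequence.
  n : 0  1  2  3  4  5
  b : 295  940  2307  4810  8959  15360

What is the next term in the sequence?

24715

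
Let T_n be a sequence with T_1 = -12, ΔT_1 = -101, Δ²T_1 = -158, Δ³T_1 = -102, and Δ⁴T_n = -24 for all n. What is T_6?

-3237

Build the table forward from the leading diagonal:
Fourth differences: -24, -24, -24, -24, -24, -24
Third differences: -102, -126, -150, -174, -198, -222
Second differences: -158, -260, -386, -536, -710, -908
First differences: -101, -259, -519, -905, -1441, -2151
T: -12, -113, -372, -891, -1796, -3237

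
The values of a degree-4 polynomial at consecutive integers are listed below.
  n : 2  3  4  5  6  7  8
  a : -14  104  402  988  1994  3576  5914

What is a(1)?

Δ: 118  298  586  1006  1582  2338
Δ²: 180  288  420  576  756
Δ³: 108  132  156  180
Δ⁴: 24  24  24
The fourth differences are constant at 24.
Work back: 108 − 24 = 84;  180 − 84 = 96;  118 − 96 = 22;  -14 − 22 = -36

-36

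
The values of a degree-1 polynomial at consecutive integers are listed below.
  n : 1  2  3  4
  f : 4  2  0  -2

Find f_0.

-2  -2  -2
The first differences are constant at -2.
Work back: 4 + 2 = 6

6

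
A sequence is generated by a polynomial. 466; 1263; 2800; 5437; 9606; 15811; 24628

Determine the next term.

Δ: 797, 1537, 2637, 4169, 6205, 8817
Δ²: 740, 1100, 1532, 2036, 2612
Δ³: 360, 432, 504, 576
Δ⁴: 72, 72, 72
Constant fourth difference = 72, so extend:
576 + 72 = 648;  2612 + 648 = 3260;  8817 + 3260 = 12077;  24628 + 12077 = 36705

36705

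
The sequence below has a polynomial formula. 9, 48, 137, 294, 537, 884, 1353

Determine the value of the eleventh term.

4809

D1: 39, 89, 157, 243, 347, 469
D2: 50, 68, 86, 104, 122
D3: 18, 18, 18, 18
Constant third difference = 18, so extend:
122 + 18 = 140;  469 + 140 = 609;  1353 + 609 = 1962
140 + 18 = 158;  609 + 158 = 767;  1962 + 767 = 2729
158 + 18 = 176;  767 + 176 = 943;  2729 + 943 = 3672
176 + 18 = 194;  943 + 194 = 1137;  3672 + 1137 = 4809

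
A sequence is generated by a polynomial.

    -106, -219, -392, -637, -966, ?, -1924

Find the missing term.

Using the first 5 terms:
-113  -173  -245  -329
-60  -72  -84
-12  -12
Constant third difference = -12.
Extend forward: -84 − 12 = -96;  -329 − 96 = -425;  -966 − 425 = -1391

-1391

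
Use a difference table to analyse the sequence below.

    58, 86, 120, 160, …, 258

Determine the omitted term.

206

Using the first 4 terms:
First differences: 28, 34, 40
Second differences: 6, 6
Constant second difference = 6.
Extend forward: 40 + 6 = 46;  160 + 46 = 206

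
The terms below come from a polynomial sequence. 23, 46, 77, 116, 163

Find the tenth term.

D1: 23, 31, 39, 47
D2: 8, 8, 8
The second differences are constant (8).
47 + 8 = 55;  163 + 55 = 218
55 + 8 = 63;  218 + 63 = 281
63 + 8 = 71;  281 + 71 = 352
71 + 8 = 79;  352 + 79 = 431
79 + 8 = 87;  431 + 87 = 518

518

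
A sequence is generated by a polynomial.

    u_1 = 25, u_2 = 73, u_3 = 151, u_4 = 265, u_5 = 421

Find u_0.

1

First differences: 48  78  114  156
Second differences: 30  36  42
Third differences: 6  6
The third differences are constant at 6.
Work back: 30 − 6 = 24;  48 − 24 = 24;  25 − 24 = 1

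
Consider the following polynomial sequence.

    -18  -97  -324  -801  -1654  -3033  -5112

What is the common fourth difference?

-24

First differences: -79, -227, -477, -853, -1379, -2079
Second differences: -148, -250, -376, -526, -700
Third differences: -102, -126, -150, -174
Fourth differences: -24, -24, -24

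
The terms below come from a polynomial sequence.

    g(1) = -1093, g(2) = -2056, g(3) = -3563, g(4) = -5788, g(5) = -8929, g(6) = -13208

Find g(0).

-524

-963, -1507, -2225, -3141, -4279
-544, -718, -916, -1138
-174, -198, -222
-24, -24
The fourth differences are constant at -24.
Work back: -174 + 24 = -150;  -544 + 150 = -394;  -963 + 394 = -569;  -1093 + 569 = -524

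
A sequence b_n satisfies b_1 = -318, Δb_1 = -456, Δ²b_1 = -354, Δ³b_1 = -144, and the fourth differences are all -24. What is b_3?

-1584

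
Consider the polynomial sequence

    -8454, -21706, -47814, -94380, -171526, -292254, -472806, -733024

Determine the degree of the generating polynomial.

D1: -13252, -26108, -46566, -77146, -120728, -180552, -260218
D2: -12856, -20458, -30580, -43582, -59824, -79666
D3: -7602, -10122, -13002, -16242, -19842
D4: -2520, -2880, -3240, -3600
D5: -360, -360, -360
The fifth differences are constant, so the polynomial has degree 5.

5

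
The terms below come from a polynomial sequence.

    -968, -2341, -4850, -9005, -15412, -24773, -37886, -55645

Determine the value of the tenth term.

-109157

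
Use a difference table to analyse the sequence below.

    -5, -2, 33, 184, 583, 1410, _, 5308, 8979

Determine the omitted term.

Using the first 6 terms:
3  35  151  399  827
32  116  248  428
84  132  180
48  48
Constant fourth difference = 48.
Extend forward: 180 + 48 = 228;  428 + 228 = 656;  827 + 656 = 1483;  1410 + 1483 = 2893

2893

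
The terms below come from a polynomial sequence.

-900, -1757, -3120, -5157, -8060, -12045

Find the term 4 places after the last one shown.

-43965

First differences: -857 , -1363 , -2037 , -2903 , -3985
Second differences: -506 , -674 , -866 , -1082
Third differences: -168 , -192 , -216
Fourth differences: -24 , -24
Fourth differences constant at -24.
-216 − 24 = -240;  -1082 − 240 = -1322;  -3985 − 1322 = -5307;  -12045 − 5307 = -17352
-240 − 24 = -264;  -1322 − 264 = -1586;  -5307 − 1586 = -6893;  -17352 − 6893 = -24245
-264 − 24 = -288;  -1586 − 288 = -1874;  -6893 − 1874 = -8767;  -24245 − 8767 = -33012
-288 − 24 = -312;  -1874 − 312 = -2186;  -8767 − 2186 = -10953;  -33012 − 10953 = -43965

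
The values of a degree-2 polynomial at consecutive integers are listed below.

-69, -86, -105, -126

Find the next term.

First differences: -17, -19, -21
Second differences: -2, -2
The second differences are constant (-2).
-21 − 2 = -23;  -126 − 23 = -149

-149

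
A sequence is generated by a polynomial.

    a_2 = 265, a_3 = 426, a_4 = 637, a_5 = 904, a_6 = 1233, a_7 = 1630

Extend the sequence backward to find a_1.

Δ: 161, 211, 267, 329, 397
Δ²: 50, 56, 62, 68
Δ³: 6, 6, 6
The third differences are constant at 6.
Work back: 50 − 6 = 44;  161 − 44 = 117;  265 − 117 = 148

148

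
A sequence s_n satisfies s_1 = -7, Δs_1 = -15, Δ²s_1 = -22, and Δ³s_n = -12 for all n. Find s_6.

Build the table forward from the leading diagonal:
Δ³: -12  -12  -12  -12  -12  -12
Δ²: -22  -34  -46  -58  -70  -82
Δ: -15  -37  -71  -117  -175  -245
s: -7  -22  -59  -130  -247  -422

-422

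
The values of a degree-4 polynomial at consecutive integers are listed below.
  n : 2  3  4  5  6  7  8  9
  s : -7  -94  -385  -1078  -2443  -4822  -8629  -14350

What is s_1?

Δ: -87  -291  -693  -1365  -2379  -3807  -5721
Δ²: -204  -402  -672  -1014  -1428  -1914
Δ³: -198  -270  -342  -414  -486
Δ⁴: -72  -72  -72  -72
The fourth differences are constant at -72.
Work back: -198 + 72 = -126;  -204 + 126 = -78;  -87 + 78 = -9;  -7 + 9 = 2

2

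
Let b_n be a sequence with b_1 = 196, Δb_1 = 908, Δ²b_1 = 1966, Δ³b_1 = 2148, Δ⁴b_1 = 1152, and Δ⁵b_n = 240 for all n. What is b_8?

168378

Build the table forward from the leading diagonal:
Δ⁵: 240  240  240  240  240  240  240  240
Δ⁴: 1152  1392  1632  1872  2112  2352  2592  2832
Δ³: 2148  3300  4692  6324  8196  10308  12660  15252
Δ²: 1966  4114  7414  12106  18430  26626  36934  49594
Δ: 908  2874  6988  14402  26508  44938  71564  108498
b: 196  1104  3978  10966  25368  51876  96814  168378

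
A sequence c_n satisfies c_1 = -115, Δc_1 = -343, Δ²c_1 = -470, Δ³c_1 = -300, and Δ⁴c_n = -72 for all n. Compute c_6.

-9890

Build the table forward from the leading diagonal:
D4: -72  -72  -72  -72  -72  -72
D3: -300  -372  -444  -516  -588  -660
D2: -470  -770  -1142  -1586  -2102  -2690
D1: -343  -813  -1583  -2725  -4311  -6413
c: -115  -458  -1271  -2854  -5579  -9890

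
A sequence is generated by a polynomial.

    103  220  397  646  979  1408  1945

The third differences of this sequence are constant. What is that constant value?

First differences: 117, 177, 249, 333, 429, 537
Second differences: 60, 72, 84, 96, 108
Third differences: 12, 12, 12, 12

12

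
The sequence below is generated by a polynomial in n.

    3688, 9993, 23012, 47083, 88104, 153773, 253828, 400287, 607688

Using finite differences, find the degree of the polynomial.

5

First differences: 6305, 13019, 24071, 41021, 65669, 100055, 146459, 207401
Second differences: 6714, 11052, 16950, 24648, 34386, 46404, 60942
Third differences: 4338, 5898, 7698, 9738, 12018, 14538
Fourth differences: 1560, 1800, 2040, 2280, 2520
Fifth differences: 240, 240, 240, 240
The fifth differences are constant, so the polynomial has degree 5.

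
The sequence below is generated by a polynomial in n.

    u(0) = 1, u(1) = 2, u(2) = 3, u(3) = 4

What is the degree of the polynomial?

1

1, 1, 1
The first differences are constant, so the polynomial has degree 1.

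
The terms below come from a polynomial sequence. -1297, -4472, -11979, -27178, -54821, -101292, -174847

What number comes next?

-285854

-3175 , -7507 , -15199 , -27643 , -46471 , -73555
-4332 , -7692 , -12444 , -18828 , -27084
-3360 , -4752 , -6384 , -8256
-1392 , -1632 , -1872
-240 , -240
Fifth differences constant at -240.
-1872 − 240 = -2112;  -8256 − 2112 = -10368;  -27084 − 10368 = -37452;  -73555 − 37452 = -111007;  -174847 − 111007 = -285854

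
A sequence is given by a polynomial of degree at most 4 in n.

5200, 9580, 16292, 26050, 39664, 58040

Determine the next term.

First differences: 4380 , 6712 , 9758 , 13614 , 18376
Second differences: 2332 , 3046 , 3856 , 4762
Third differences: 714 , 810 , 906
Fourth differences: 96 , 96
Fourth differences constant at 96.
906 + 96 = 1002;  4762 + 1002 = 5764;  18376 + 5764 = 24140;  58040 + 24140 = 82180

82180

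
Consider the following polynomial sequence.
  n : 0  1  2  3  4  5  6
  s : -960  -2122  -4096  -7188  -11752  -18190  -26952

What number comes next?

-38536

First differences: -1162, -1974, -3092, -4564, -6438, -8762
Second differences: -812, -1118, -1472, -1874, -2324
Third differences: -306, -354, -402, -450
Fourth differences: -48, -48, -48
Fourth differences constant at -48.
-450 − 48 = -498;  -2324 − 498 = -2822;  -8762 − 2822 = -11584;  -26952 − 11584 = -38536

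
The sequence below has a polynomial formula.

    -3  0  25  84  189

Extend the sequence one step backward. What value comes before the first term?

Δ: 3, 25, 59, 105
Δ²: 22, 34, 46
Δ³: 12, 12
The third differences are constant at 12.
Work back: 22 − 12 = 10;  3 − 10 = -7;  -3 + 7 = 4

4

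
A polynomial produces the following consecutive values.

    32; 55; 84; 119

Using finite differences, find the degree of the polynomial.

D1: 23, 29, 35
D2: 6, 6
The second differences are constant, so the polynomial has degree 2.

2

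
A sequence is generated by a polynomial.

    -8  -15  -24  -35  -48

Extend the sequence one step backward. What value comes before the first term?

-3

First differences: -7  -9  -11  -13
Second differences: -2  -2  -2
The second differences are constant at -2.
Work back: -7 + 2 = -5;  -8 + 5 = -3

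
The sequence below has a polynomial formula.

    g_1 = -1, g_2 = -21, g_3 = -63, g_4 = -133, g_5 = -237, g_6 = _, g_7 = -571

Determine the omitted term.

Using the first 5 terms:
First differences: -20  -42  -70  -104
Second differences: -22  -28  -34
Third differences: -6  -6
Constant third difference = -6.
Extend forward: -34 − 6 = -40;  -104 − 40 = -144;  -237 − 144 = -381

-381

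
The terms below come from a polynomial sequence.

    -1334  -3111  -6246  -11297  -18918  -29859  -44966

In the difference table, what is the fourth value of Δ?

-7621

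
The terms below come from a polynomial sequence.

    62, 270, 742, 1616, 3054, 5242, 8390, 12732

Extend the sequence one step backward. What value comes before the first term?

208  472  874  1438  2188  3148  4342
264  402  564  750  960  1194
138  162  186  210  234
24  24  24  24
The fourth differences are constant at 24.
Work back: 138 − 24 = 114;  264 − 114 = 150;  208 − 150 = 58;  62 − 58 = 4

4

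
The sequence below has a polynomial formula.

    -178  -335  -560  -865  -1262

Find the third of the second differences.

-92

First differences: -157, -225, -305, -397
Second differences: -68, -80, -92
Third differences: -12, -12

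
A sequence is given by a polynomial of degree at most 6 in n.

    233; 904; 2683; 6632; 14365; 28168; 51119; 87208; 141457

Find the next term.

D1: 671 , 1779 , 3949 , 7733 , 13803 , 22951 , 36089 , 54249
D2: 1108 , 2170 , 3784 , 6070 , 9148 , 13138 , 18160
D3: 1062 , 1614 , 2286 , 3078 , 3990 , 5022
D4: 552 , 672 , 792 , 912 , 1032
D5: 120 , 120 , 120 , 120
The fifth differences are constant (120).
1032 + 120 = 1152;  5022 + 1152 = 6174;  18160 + 6174 = 24334;  54249 + 24334 = 78583;  141457 + 78583 = 220040

220040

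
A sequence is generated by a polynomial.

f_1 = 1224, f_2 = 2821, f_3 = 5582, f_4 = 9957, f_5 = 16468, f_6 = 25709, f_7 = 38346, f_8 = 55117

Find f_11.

First differences: 1597  2761  4375  6511  9241  12637  16771
Second differences: 1164  1614  2136  2730  3396  4134
Third differences: 450  522  594  666  738
Fourth differences: 72  72  72  72
Fourth differences constant at 72.
738 + 72 = 810;  4134 + 810 = 4944;  16771 + 4944 = 21715;  55117 + 21715 = 76832
810 + 72 = 882;  4944 + 882 = 5826;  21715 + 5826 = 27541;  76832 + 27541 = 104373
882 + 72 = 954;  5826 + 954 = 6780;  27541 + 6780 = 34321;  104373 + 34321 = 138694

138694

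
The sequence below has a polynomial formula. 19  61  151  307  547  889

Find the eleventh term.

4759

D1: 42, 90, 156, 240, 342
D2: 48, 66, 84, 102
D3: 18, 18, 18
Third differences constant at 18.
102 + 18 = 120;  342 + 120 = 462;  889 + 462 = 1351
120 + 18 = 138;  462 + 138 = 600;  1351 + 600 = 1951
138 + 18 = 156;  600 + 156 = 756;  1951 + 756 = 2707
156 + 18 = 174;  756 + 174 = 930;  2707 + 930 = 3637
174 + 18 = 192;  930 + 192 = 1122;  3637 + 1122 = 4759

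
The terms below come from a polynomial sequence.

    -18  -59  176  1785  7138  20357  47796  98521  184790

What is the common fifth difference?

First differences: -41, 235, 1609, 5353, 13219, 27439, 50725, 86269
Second differences: 276, 1374, 3744, 7866, 14220, 23286, 35544
Third differences: 1098, 2370, 4122, 6354, 9066, 12258
Fourth differences: 1272, 1752, 2232, 2712, 3192
Fifth differences: 480, 480, 480, 480

480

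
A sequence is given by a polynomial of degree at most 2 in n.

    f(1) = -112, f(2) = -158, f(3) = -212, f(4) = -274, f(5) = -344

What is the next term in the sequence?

-422

-46, -54, -62, -70
-8, -8, -8
Constant second difference = -8, so extend:
-70 − 8 = -78;  -344 − 78 = -422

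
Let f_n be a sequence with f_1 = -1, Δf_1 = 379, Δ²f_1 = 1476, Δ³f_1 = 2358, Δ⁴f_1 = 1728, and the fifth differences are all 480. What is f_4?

7922

Build the table forward from the leading diagonal:
Fifth differences: 480, 480, 480, 480
Fourth differences: 1728, 2208, 2688, 3168
Third differences: 2358, 4086, 6294, 8982
Second differences: 1476, 3834, 7920, 14214
First differences: 379, 1855, 5689, 13609
f: -1, 378, 2233, 7922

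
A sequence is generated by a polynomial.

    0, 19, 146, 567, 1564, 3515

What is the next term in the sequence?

Δ: 19  127  421  997  1951
Δ²: 108  294  576  954
Δ³: 186  282  378
Δ⁴: 96  96
The fourth differences are constant (96).
378 + 96 = 474;  954 + 474 = 1428;  1951 + 1428 = 3379;  3515 + 3379 = 6894

6894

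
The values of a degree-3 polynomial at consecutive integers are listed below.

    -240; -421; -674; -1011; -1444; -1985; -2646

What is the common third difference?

-12

First differences: -181, -253, -337, -433, -541, -661
Second differences: -72, -84, -96, -108, -120
Third differences: -12, -12, -12, -12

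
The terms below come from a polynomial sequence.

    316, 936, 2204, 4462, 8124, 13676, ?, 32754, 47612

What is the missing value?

21676

Using the first 6 terms:
Δ: 620  1268  2258  3662  5552
Δ²: 648  990  1404  1890
Δ³: 342  414  486
Δ⁴: 72  72
Constant fourth difference = 72.
Extend forward: 486 + 72 = 558;  1890 + 558 = 2448;  5552 + 2448 = 8000;  13676 + 8000 = 21676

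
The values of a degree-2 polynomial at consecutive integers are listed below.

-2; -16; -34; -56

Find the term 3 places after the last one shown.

Δ: -14, -18, -22
Δ²: -4, -4
Second differences constant at -4.
-22 − 4 = -26;  -56 − 26 = -82
-26 − 4 = -30;  -82 − 30 = -112
-30 − 4 = -34;  -112 − 34 = -146

-146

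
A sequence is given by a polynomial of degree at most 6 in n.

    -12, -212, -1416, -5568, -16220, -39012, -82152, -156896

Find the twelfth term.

-1130592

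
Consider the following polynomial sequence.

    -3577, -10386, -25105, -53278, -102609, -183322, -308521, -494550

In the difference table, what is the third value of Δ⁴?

-2880

First differences: -6809, -14719, -28173, -49331, -80713, -125199, -186029
Second differences: -7910, -13454, -21158, -31382, -44486, -60830
Third differences: -5544, -7704, -10224, -13104, -16344
Fourth differences: -2160, -2520, -2880, -3240
Fifth differences: -360, -360, -360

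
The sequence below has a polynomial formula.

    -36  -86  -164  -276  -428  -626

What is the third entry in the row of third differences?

-6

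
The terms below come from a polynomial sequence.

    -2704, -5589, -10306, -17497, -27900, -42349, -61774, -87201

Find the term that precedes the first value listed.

-2885  -4717  -7191  -10403  -14449  -19425  -25427
-1832  -2474  -3212  -4046  -4976  -6002
-642  -738  -834  -930  -1026
-96  -96  -96  -96
The fourth differences are constant at -96.
Work back: -642 + 96 = -546;  -1832 + 546 = -1286;  -2885 + 1286 = -1599;  -2704 + 1599 = -1105

-1105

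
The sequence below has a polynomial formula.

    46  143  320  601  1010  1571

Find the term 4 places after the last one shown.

5815

97  177  281  409  561
80  104  128  152
24  24  24
The third differences are constant (24).
152 + 24 = 176;  561 + 176 = 737;  1571 + 737 = 2308
176 + 24 = 200;  737 + 200 = 937;  2308 + 937 = 3245
200 + 24 = 224;  937 + 224 = 1161;  3245 + 1161 = 4406
224 + 24 = 248;  1161 + 248 = 1409;  4406 + 1409 = 5815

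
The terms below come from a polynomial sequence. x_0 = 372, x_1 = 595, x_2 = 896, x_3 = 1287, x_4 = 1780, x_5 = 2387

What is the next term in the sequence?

D1: 223, 301, 391, 493, 607
D2: 78, 90, 102, 114
D3: 12, 12, 12
Constant third difference = 12, so extend:
114 + 12 = 126;  607 + 126 = 733;  2387 + 733 = 3120

3120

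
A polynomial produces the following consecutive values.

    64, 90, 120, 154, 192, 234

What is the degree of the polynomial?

2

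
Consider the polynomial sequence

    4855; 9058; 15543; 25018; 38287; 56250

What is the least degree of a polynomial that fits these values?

D1: 4203, 6485, 9475, 13269, 17963
D2: 2282, 2990, 3794, 4694
D3: 708, 804, 900
D4: 96, 96
The fourth differences are constant, so the polynomial has degree 4.

4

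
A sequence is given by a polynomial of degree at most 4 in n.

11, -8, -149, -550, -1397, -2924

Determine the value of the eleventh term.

-32309

Δ: -19, -141, -401, -847, -1527
Δ²: -122, -260, -446, -680
Δ³: -138, -186, -234
Δ⁴: -48, -48
Constant fourth difference = -48, so extend:
-234 − 48 = -282;  -680 − 282 = -962;  -1527 − 962 = -2489;  -2924 − 2489 = -5413
-282 − 48 = -330;  -962 − 330 = -1292;  -2489 − 1292 = -3781;  -5413 − 3781 = -9194
-330 − 48 = -378;  -1292 − 378 = -1670;  -3781 − 1670 = -5451;  -9194 − 5451 = -14645
-378 − 48 = -426;  -1670 − 426 = -2096;  -5451 − 2096 = -7547;  -14645 − 7547 = -22192
-426 − 48 = -474;  -2096 − 474 = -2570;  -7547 − 2570 = -10117;  -22192 − 10117 = -32309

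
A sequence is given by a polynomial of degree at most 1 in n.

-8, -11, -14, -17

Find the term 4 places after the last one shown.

-3 , -3 , -3
First differences constant at -3.
-17 − 3 = -20
-20 − 3 = -23
-23 − 3 = -26
-26 − 3 = -29

-29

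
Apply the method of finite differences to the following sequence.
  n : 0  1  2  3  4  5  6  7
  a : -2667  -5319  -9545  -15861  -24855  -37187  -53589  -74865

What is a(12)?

-287535

D1: -2652, -4226, -6316, -8994, -12332, -16402, -21276
D2: -1574, -2090, -2678, -3338, -4070, -4874
D3: -516, -588, -660, -732, -804
D4: -72, -72, -72, -72
The fourth differences are constant (-72).
-804 − 72 = -876;  -4874 − 876 = -5750;  -21276 − 5750 = -27026;  -74865 − 27026 = -101891
-876 − 72 = -948;  -5750 − 948 = -6698;  -27026 − 6698 = -33724;  -101891 − 33724 = -135615
-948 − 72 = -1020;  -6698 − 1020 = -7718;  -33724 − 7718 = -41442;  -135615 − 41442 = -177057
-1020 − 72 = -1092;  -7718 − 1092 = -8810;  -41442 − 8810 = -50252;  -177057 − 50252 = -227309
-1092 − 72 = -1164;  -8810 − 1164 = -9974;  -50252 − 9974 = -60226;  -227309 − 60226 = -287535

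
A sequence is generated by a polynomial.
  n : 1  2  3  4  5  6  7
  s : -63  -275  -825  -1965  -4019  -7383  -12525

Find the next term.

Δ: -212 , -550 , -1140 , -2054 , -3364 , -5142
Δ²: -338 , -590 , -914 , -1310 , -1778
Δ³: -252 , -324 , -396 , -468
Δ⁴: -72 , -72 , -72
Fourth differences constant at -72.
-468 − 72 = -540;  -1778 − 540 = -2318;  -5142 − 2318 = -7460;  -12525 − 7460 = -19985

-19985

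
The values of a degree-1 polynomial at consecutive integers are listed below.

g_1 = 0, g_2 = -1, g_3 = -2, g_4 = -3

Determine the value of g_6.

-5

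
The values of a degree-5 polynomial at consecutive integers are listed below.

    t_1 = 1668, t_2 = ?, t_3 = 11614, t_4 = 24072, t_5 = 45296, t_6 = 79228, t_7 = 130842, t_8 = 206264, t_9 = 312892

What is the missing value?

Using the last 7 terms:
First differences: 12458, 21224, 33932, 51614, 75422, 106628
Second differences: 8766, 12708, 17682, 23808, 31206
Third differences: 3942, 4974, 6126, 7398
Fourth differences: 1032, 1152, 1272
Fifth differences: 120, 120
Constant fifth difference = 120.
Extend backward: 1032 − 120 = 912;  3942 − 912 = 3030;  8766 − 3030 = 5736;  12458 − 5736 = 6722;  11614 − 6722 = 4892

4892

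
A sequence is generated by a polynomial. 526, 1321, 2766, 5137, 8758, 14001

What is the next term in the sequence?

795, 1445, 2371, 3621, 5243
650, 926, 1250, 1622
276, 324, 372
48, 48
The fourth differences are constant (48).
372 + 48 = 420;  1622 + 420 = 2042;  5243 + 2042 = 7285;  14001 + 7285 = 21286

21286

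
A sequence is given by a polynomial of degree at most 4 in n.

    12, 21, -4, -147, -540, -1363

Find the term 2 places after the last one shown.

-5259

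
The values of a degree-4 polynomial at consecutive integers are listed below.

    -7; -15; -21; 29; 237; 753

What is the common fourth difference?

First differences: -8, -6, 50, 208, 516
Second differences: 2, 56, 158, 308
Third differences: 54, 102, 150
Fourth differences: 48, 48

48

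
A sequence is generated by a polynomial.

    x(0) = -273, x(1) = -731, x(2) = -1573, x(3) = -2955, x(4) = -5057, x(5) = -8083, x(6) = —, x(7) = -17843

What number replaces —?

-12261

Using the first 6 terms:
-458  -842  -1382  -2102  -3026
-384  -540  -720  -924
-156  -180  -204
-24  -24
Constant fourth difference = -24.
Extend forward: -204 − 24 = -228;  -924 − 228 = -1152;  -3026 − 1152 = -4178;  -8083 − 4178 = -12261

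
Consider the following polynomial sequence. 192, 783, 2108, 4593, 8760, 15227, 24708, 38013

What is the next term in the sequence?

D1: 591 , 1325 , 2485 , 4167 , 6467 , 9481 , 13305
D2: 734 , 1160 , 1682 , 2300 , 3014 , 3824
D3: 426 , 522 , 618 , 714 , 810
D4: 96 , 96 , 96 , 96
Constant fourth difference = 96, so extend:
810 + 96 = 906;  3824 + 906 = 4730;  13305 + 4730 = 18035;  38013 + 18035 = 56048

56048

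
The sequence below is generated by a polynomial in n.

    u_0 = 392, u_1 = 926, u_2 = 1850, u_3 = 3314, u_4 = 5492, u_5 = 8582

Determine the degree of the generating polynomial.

D1: 534, 924, 1464, 2178, 3090
D2: 390, 540, 714, 912
D3: 150, 174, 198
D4: 24, 24
The fourth differences are constant, so the polynomial has degree 4.

4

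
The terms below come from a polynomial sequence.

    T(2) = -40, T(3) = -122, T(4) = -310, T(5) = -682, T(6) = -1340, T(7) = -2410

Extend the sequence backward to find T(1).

Δ: -82  -188  -372  -658  -1070
Δ²: -106  -184  -286  -412
Δ³: -78  -102  -126
Δ⁴: -24  -24
The fourth differences are constant at -24.
Work back: -78 + 24 = -54;  -106 + 54 = -52;  -82 + 52 = -30;  -40 + 30 = -10

-10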